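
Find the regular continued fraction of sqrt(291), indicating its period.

[17; (17, 34)]

Write x_i = (sqrt(291) + m_i)/d_i with (m_0, d_0) = (0, 1). a_0 = floor(sqrt(291)) = 17, since 17^2 = 289 <= 291 < 324 = 18^2.
Iterate m_{i+1} = d_i*a_i - m_i, d_{i+1} = (291 - m_{i+1}^2)/d_i, a_{i+1} = floor((a_0 + m_{i+1})/d_{i+1}):
  m_1 = 1*17 - 0 = 17, d_1 = (291 - 17^2)/1 = 2/1 = 2, a_1 = floor((17 + 17)/2) = 17.
  m_2 = 2*17 - 17 = 17, d_2 = (291 - 17^2)/2 = 2/2 = 1, a_2 = floor((17 + 17)/1) = 34.
  m_3 = 1*34 - 17 = 17, d_3 = (291 - 17^2)/1 = 2/1 = 2: (m_3, d_3) = (m_1, d_1) = (17, 2), so from here the quotients repeat a_1, a_2; the period length is 2.
Hence the expansion of sqrt(291) is a_0 = 17 followed by the repeating block 17, 34 (period 2).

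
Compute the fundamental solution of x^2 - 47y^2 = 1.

First expand sqrt(47) as a continued fraction. With x_i = (sqrt(47) + m_i)/d_i and (m_0, d_0) = (0, 1): a_0 = floor(sqrt(47)) = 6, since 6^2 = 36 <= 47 < 49 = 7^2.
Iterate m_{i+1} = d_i*a_i - m_i, d_{i+1} = (47 - m_{i+1}^2)/d_i, a_{i+1} = floor((a_0 + m_{i+1})/d_{i+1}):
  m_1 = 1*6 - 0 = 6, d_1 = (47 - 6^2)/1 = 11/1 = 11, a_1 = floor((6 + 6)/11) = 1.
  m_2 = 11*1 - 6 = 5, d_2 = (47 - 5^2)/11 = 22/11 = 2, a_2 = floor((6 + 5)/2) = 5.
  m_3 = 2*5 - 5 = 5, d_3 = (47 - 5^2)/2 = 22/2 = 11, a_3 = floor((6 + 5)/11) = 1.
  m_4 = 11*1 - 5 = 6, d_4 = (47 - 6^2)/11 = 11/11 = 1, a_4 = floor((6 + 6)/1) = 12.
  m_5 = 1*12 - 6 = 6, d_5 = (47 - 6^2)/1 = 11/1 = 11: (m_5, d_5) = (m_1, d_1) = (6, 11), so from here the quotients repeat a_1, ..., a_4; the period length is 4.
So sqrt(47) = [6; (1, 5, 1, 12)] with period length k = 4.
k is even, so the fundamental solution of x^2 - 47y^2 = 1 is (p_{k-1}, q_{k-1}) = (p_3, q_3); compute convergents through index 3.
Convergents (p_i = a_i*p_{i-1} + p_{i-2}, q_i = a_i*q_{i-1} + q_{i-2} with p_{-2}=0, p_{-1}=1, q_{-2}=1, q_{-1}=0):
  i=0: a_0=6, p_0 = 6*1 + 0 = 6, q_0 = 6*0 + 1 = 1.
  i=1: a_1=1, p_1 = 1*6 + 1 = 7, q_1 = 1*1 + 0 = 1.
  i=2: a_2=5, p_2 = 5*7 + 6 = 41, q_2 = 5*1 + 1 = 6.
  i=3: a_3=1, p_3 = 1*41 + 7 = 48, q_3 = 1*6 + 1 = 7.
Check: 48^2 - 47*7^2 = 2304 - 2303 = 1, so (x, y) = (48, 7) solves the equation, and by the theorem it is the least positive solution.

(x, y) = (48, 7)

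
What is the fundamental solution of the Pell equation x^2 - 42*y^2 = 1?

(x, y) = (13, 2)

First expand sqrt(42) as a continued fraction. With x_i = (sqrt(42) + m_i)/d_i and (m_0, d_0) = (0, 1): a_0 = floor(sqrt(42)) = 6, since 6^2 = 36 <= 42 < 49 = 7^2.
Iterate m_{i+1} = d_i*a_i - m_i, d_{i+1} = (42 - m_{i+1}^2)/d_i, a_{i+1} = floor((a_0 + m_{i+1})/d_{i+1}):
  m_1 = 1*6 - 0 = 6, d_1 = (42 - 6^2)/1 = 6/1 = 6, a_1 = floor((6 + 6)/6) = 2.
  m_2 = 6*2 - 6 = 6, d_2 = (42 - 6^2)/6 = 6/6 = 1, a_2 = floor((6 + 6)/1) = 12.
  m_3 = 1*12 - 6 = 6, d_3 = (42 - 6^2)/1 = 6/1 = 6: (m_3, d_3) = (m_1, d_1) = (6, 6), so from here the quotients repeat a_1, a_2; the period length is 2.
So sqrt(42) = [6; (2, 12)] with period length k = 2.
k is even, so the fundamental solution of x^2 - 42y^2 = 1 is (p_{k-1}, q_{k-1}) = (p_1, q_1); compute convergents through index 1.
Convergents (p_i = a_i*p_{i-1} + p_{i-2}, q_i = a_i*q_{i-1} + q_{i-2} with p_{-2}=0, p_{-1}=1, q_{-2}=1, q_{-1}=0):
  i=0: a_0=6, p_0 = 6*1 + 0 = 6, q_0 = 6*0 + 1 = 1.
  i=1: a_1=2, p_1 = 2*6 + 1 = 13, q_1 = 2*1 + 0 = 2.
Check: 13^2 - 42*2^2 = 169 - 168 = 1, so (x, y) = (13, 2) solves the equation, and by the theorem it is the least positive solution.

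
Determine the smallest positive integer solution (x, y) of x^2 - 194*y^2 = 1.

(x, y) = (195, 14)

First expand sqrt(194) as a continued fraction. With x_i = (sqrt(194) + m_i)/d_i and (m_0, d_0) = (0, 1): a_0 = floor(sqrt(194)) = 13, since 13^2 = 169 <= 194 < 196 = 14^2.
Iterate m_{i+1} = d_i*a_i - m_i, d_{i+1} = (194 - m_{i+1}^2)/d_i, a_{i+1} = floor((a_0 + m_{i+1})/d_{i+1}):
  m_1 = 1*13 - 0 = 13, d_1 = (194 - 13^2)/1 = 25/1 = 25, a_1 = floor((13 + 13)/25) = 1.
  m_2 = 25*1 - 13 = 12, d_2 = (194 - 12^2)/25 = 50/25 = 2, a_2 = floor((13 + 12)/2) = 12.
  m_3 = 2*12 - 12 = 12, d_3 = (194 - 12^2)/2 = 50/2 = 25, a_3 = floor((13 + 12)/25) = 1.
  m_4 = 25*1 - 12 = 13, d_4 = (194 - 13^2)/25 = 25/25 = 1, a_4 = floor((13 + 13)/1) = 26.
  m_5 = 1*26 - 13 = 13, d_5 = (194 - 13^2)/1 = 25/1 = 25: (m_5, d_5) = (m_1, d_1) = (13, 25), so from here the quotients repeat a_1, ..., a_4; the period length is 4.
So sqrt(194) = [13; (1, 12, 1, 26)] with period length k = 4.
k is even, so the fundamental solution of x^2 - 194y^2 = 1 is (p_{k-1}, q_{k-1}) = (p_3, q_3); compute convergents through index 3.
Convergents (p_i = a_i*p_{i-1} + p_{i-2}, q_i = a_i*q_{i-1} + q_{i-2} with p_{-2}=0, p_{-1}=1, q_{-2}=1, q_{-1}=0):
  i=0: a_0=13, p_0 = 13*1 + 0 = 13, q_0 = 13*0 + 1 = 1.
  i=1: a_1=1, p_1 = 1*13 + 1 = 14, q_1 = 1*1 + 0 = 1.
  i=2: a_2=12, p_2 = 12*14 + 13 = 181, q_2 = 12*1 + 1 = 13.
  i=3: a_3=1, p_3 = 1*181 + 14 = 195, q_3 = 1*13 + 1 = 14.
Check: 195^2 - 194*14^2 = 38025 - 38024 = 1, so (x, y) = (195, 14) solves the equation, and by the theorem it is the least positive solution.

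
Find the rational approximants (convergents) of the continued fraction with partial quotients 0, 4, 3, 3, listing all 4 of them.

0/1, 1/4, 3/13, 10/43

Using the convergent recurrence p_i = a_i*p_{i-1} + p_{i-2}, q_i = a_i*q_{i-1} + q_{i-2} with p_{-2}=0, p_{-1}=1, q_{-2}=1, q_{-1}=0:
  i=0: a_0=0, p_0 = 0*1 + 0 = 0, q_0 = 0*0 + 1 = 1.
  i=1: a_1=4, p_1 = 4*0 + 1 = 1, q_1 = 4*1 + 0 = 4.
  i=2: a_2=3, p_2 = 3*1 + 0 = 3, q_2 = 3*4 + 1 = 13.
  i=3: a_3=3, p_3 = 3*3 + 1 = 10, q_3 = 3*13 + 4 = 43.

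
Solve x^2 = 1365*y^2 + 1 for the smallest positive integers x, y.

First expand sqrt(1365) as a continued fraction. With x_i = (sqrt(1365) + m_i)/d_i and (m_0, d_0) = (0, 1): a_0 = floor(sqrt(1365)) = 36, since 36^2 = 1296 <= 1365 < 1369 = 37^2.
Iterate m_{i+1} = d_i*a_i - m_i, d_{i+1} = (1365 - m_{i+1}^2)/d_i, a_{i+1} = floor((a_0 + m_{i+1})/d_{i+1}):
  m_1 = 1*36 - 0 = 36, d_1 = (1365 - 36^2)/1 = 69/1 = 69, a_1 = floor((36 + 36)/69) = 1.
  m_2 = 69*1 - 36 = 33, d_2 = (1365 - 33^2)/69 = 276/69 = 4, a_2 = floor((36 + 33)/4) = 17.
  m_3 = 4*17 - 33 = 35, d_3 = (1365 - 35^2)/4 = 140/4 = 35, a_3 = floor((36 + 35)/35) = 2.
  m_4 = 35*2 - 35 = 35, d_4 = (1365 - 35^2)/35 = 140/35 = 4, a_4 = floor((36 + 35)/4) = 17.
  m_5 = 4*17 - 35 = 33, d_5 = (1365 - 33^2)/4 = 276/4 = 69, a_5 = floor((36 + 33)/69) = 1.
  m_6 = 69*1 - 33 = 36, d_6 = (1365 - 36^2)/69 = 69/69 = 1, a_6 = floor((36 + 36)/1) = 72.
  m_7 = 1*72 - 36 = 36, d_7 = (1365 - 36^2)/1 = 69/1 = 69: (m_7, d_7) = (m_1, d_1) = (36, 69), so from here the quotients repeat a_1, ..., a_6; the period length is 6.
So sqrt(1365) = [36; (1, 17, 2, 17, 1, 72)] with period length k = 6.
k is even, so the fundamental solution of x^2 - 1365y^2 = 1 is (p_{k-1}, q_{k-1}) = (p_5, q_5); compute convergents through index 5.
Convergents (p_i = a_i*p_{i-1} + p_{i-2}, q_i = a_i*q_{i-1} + q_{i-2} with p_{-2}=0, p_{-1}=1, q_{-2}=1, q_{-1}=0):
  i=0: a_0=36, p_0 = 36*1 + 0 = 36, q_0 = 36*0 + 1 = 1.
  i=1: a_1=1, p_1 = 1*36 + 1 = 37, q_1 = 1*1 + 0 = 1.
  i=2: a_2=17, p_2 = 17*37 + 36 = 665, q_2 = 17*1 + 1 = 18.
  i=3: a_3=2, p_3 = 2*665 + 37 = 1367, q_3 = 2*18 + 1 = 37.
  i=4: a_4=17, p_4 = 17*1367 + 665 = 23904, q_4 = 17*37 + 18 = 647.
  i=5: a_5=1, p_5 = 1*23904 + 1367 = 25271, q_5 = 1*647 + 37 = 684.
Check: 25271^2 - 1365*684^2 = 638623441 - 638623440 = 1, so (x, y) = (25271, 684) solves the equation, and by the theorem it is the least positive solution.

(x, y) = (25271, 684)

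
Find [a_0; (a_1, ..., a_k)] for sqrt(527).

[22; (1, 21, 1, 44)]

Write x_i = (sqrt(527) + m_i)/d_i with (m_0, d_0) = (0, 1). a_0 = floor(sqrt(527)) = 22, since 22^2 = 484 <= 527 < 529 = 23^2.
Iterate m_{i+1} = d_i*a_i - m_i, d_{i+1} = (527 - m_{i+1}^2)/d_i, a_{i+1} = floor((a_0 + m_{i+1})/d_{i+1}):
  m_1 = 1*22 - 0 = 22, d_1 = (527 - 22^2)/1 = 43/1 = 43, a_1 = floor((22 + 22)/43) = 1.
  m_2 = 43*1 - 22 = 21, d_2 = (527 - 21^2)/43 = 86/43 = 2, a_2 = floor((22 + 21)/2) = 21.
  m_3 = 2*21 - 21 = 21, d_3 = (527 - 21^2)/2 = 86/2 = 43, a_3 = floor((22 + 21)/43) = 1.
  m_4 = 43*1 - 21 = 22, d_4 = (527 - 22^2)/43 = 43/43 = 1, a_4 = floor((22 + 22)/1) = 44.
  m_5 = 1*44 - 22 = 22, d_5 = (527 - 22^2)/1 = 43/1 = 43: (m_5, d_5) = (m_1, d_1) = (22, 43), so from here the quotients repeat a_1, ..., a_4; the period length is 4.
Hence the expansion of sqrt(527) is a_0 = 22 followed by the repeating block 1, 21, 1, 44 (period 4).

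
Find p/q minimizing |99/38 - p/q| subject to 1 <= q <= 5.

13/5

Expand x = 99/38 as a continued fraction with the Euclidean algorithm:
  99 = 2*38 + 23, so a_0 = 2.
  38 = 1*23 + 15, so a_1 = 1.
  23 = 1*15 + 8, so a_2 = 1.
  15 = 1*8 + 7, so a_3 = 1.
  8 = 1*7 + 1, so a_4 = 1.
  7 = 7*1 + 0, so a_5 = 7.
so x = [2; 1, 1, 1, 1, 7].
Convergents (p_i = a_i*p_{i-1} + p_{i-2}, q_i = a_i*q_{i-1} + q_{i-2} with p_{-2}=0, p_{-1}=1, q_{-2}=1, q_{-1}=0), until the denominator exceeds 5:
  i=0: a_0=2, p_0 = 2*1 + 0 = 2, q_0 = 2*0 + 1 = 1.
  i=1: a_1=1, p_1 = 1*2 + 1 = 3, q_1 = 1*1 + 0 = 1.
  i=2: a_2=1, p_2 = 1*3 + 2 = 5, q_2 = 1*1 + 1 = 2.
  i=3: a_3=1, p_3 = 1*5 + 3 = 8, q_3 = 1*2 + 1 = 3.
  i=4: a_4=1, p_4 = 1*8 + 5 = 13, q_4 = 1*3 + 2 = 5.
  i=5: a_5=7, p_5 = 7*13 + 8 = 99, q_5 = 7*5 + 3 = 38.
q_5 = 38 > 5, so the last convergent with denominator <= 5 is p_4/q_4 = 13/5.
The closest fraction with denominator <= 5 is either p_4/q_4 or the intermediate fraction (k*p_4 + p_3)/(k*q_4 + q_3) with the largest k >= 1 whose denominator stays <= 5; these approach x as k grows, and every other convergent or intermediate fraction in range is farther away.
Largest k: floor((5 - q_3)/q_4) = floor((5 - 3)/5) = 0.
Since k = 0, no intermediate fraction beyond p_4/q_4 has denominator <= 5, so the convergent 13/5 is the closest (its error is |99*5 - 13*38|/(38*5) = 1/190).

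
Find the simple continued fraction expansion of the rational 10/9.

Run the Euclidean algorithm on 10 and 9; the successive quotients are the partial quotients a_0, a_1, ... (each step inverts the fractional part left over by the previous one):
  10 = 1*9 + 1, so a_0 = 1.
  9 = 9*1 + 0, so a_1 = 9.
The remainder reaches 0 after 2 divisions, so the expansion has 2 partial quotients, read off in order.

[1; 9]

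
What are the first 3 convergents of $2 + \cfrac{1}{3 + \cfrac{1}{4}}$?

2/1, 7/3, 30/13

Using the convergent recurrence p_i = a_i*p_{i-1} + p_{i-2}, q_i = a_i*q_{i-1} + q_{i-2} with p_{-2}=0, p_{-1}=1, q_{-2}=1, q_{-1}=0:
  i=0: a_0=2, p_0 = 2*1 + 0 = 2, q_0 = 2*0 + 1 = 1.
  i=1: a_1=3, p_1 = 3*2 + 1 = 7, q_1 = 3*1 + 0 = 3.
  i=2: a_2=4, p_2 = 4*7 + 2 = 30, q_2 = 4*3 + 1 = 13.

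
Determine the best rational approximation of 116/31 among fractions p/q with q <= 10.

Expand x = 116/31 as a continued fraction with the Euclidean algorithm:
  116 = 3*31 + 23, so a_0 = 3.
  31 = 1*23 + 8, so a_1 = 1.
  23 = 2*8 + 7, so a_2 = 2.
  8 = 1*7 + 1, so a_3 = 1.
  7 = 7*1 + 0, so a_4 = 7.
so x = [3; 1, 2, 1, 7].
Convergents (p_i = a_i*p_{i-1} + p_{i-2}, q_i = a_i*q_{i-1} + q_{i-2} with p_{-2}=0, p_{-1}=1, q_{-2}=1, q_{-1}=0), until the denominator exceeds 10:
  i=0: a_0=3, p_0 = 3*1 + 0 = 3, q_0 = 3*0 + 1 = 1.
  i=1: a_1=1, p_1 = 1*3 + 1 = 4, q_1 = 1*1 + 0 = 1.
  i=2: a_2=2, p_2 = 2*4 + 3 = 11, q_2 = 2*1 + 1 = 3.
  i=3: a_3=1, p_3 = 1*11 + 4 = 15, q_3 = 1*3 + 1 = 4.
  i=4: a_4=7, p_4 = 7*15 + 11 = 116, q_4 = 7*4 + 3 = 31.
q_4 = 31 > 10, so the last convergent with denominator <= 10 is p_3/q_3 = 15/4.
The closest fraction with denominator <= 10 is either p_3/q_3 or the intermediate fraction (k*p_3 + p_2)/(k*q_3 + q_2) with the largest k >= 1 whose denominator stays <= 10; these approach x as k grows, and every other convergent or intermediate fraction in range is farther away.
Largest k: floor((10 - q_2)/q_3) = floor((10 - 3)/4) = 1.
That gives (1*15 + 11)/(1*4 + 3) = 26/7.
Compare the errors: |x - 15/4| = |116*4 - 15*31|/(31*4) = 1/124, and |x - 26/7| = |116*7 - 26*31|/(31*7) = 6/217.
Cross-multiplying, 1*217 = 217 < 744 = 6*124, so 1/124 is smaller: the convergent 15/4 is closer to x than 26/7.

15/4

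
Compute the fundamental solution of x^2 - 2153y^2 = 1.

First expand sqrt(2153) as a continued fraction. With x_i = (sqrt(2153) + m_i)/d_i and (m_0, d_0) = (0, 1): a_0 = floor(sqrt(2153)) = 46, since 46^2 = 2116 <= 2153 < 2209 = 47^2.
Iterate m_{i+1} = d_i*a_i - m_i, d_{i+1} = (2153 - m_{i+1}^2)/d_i, a_{i+1} = floor((a_0 + m_{i+1})/d_{i+1}):
  m_1 = 1*46 - 0 = 46, d_1 = (2153 - 46^2)/1 = 37/1 = 37, a_1 = floor((46 + 46)/37) = 2.
  m_2 = 37*2 - 46 = 28, d_2 = (2153 - 28^2)/37 = 1369/37 = 37, a_2 = floor((46 + 28)/37) = 2.
  m_3 = 37*2 - 28 = 46, d_3 = (2153 - 46^2)/37 = 37/37 = 1, a_3 = floor((46 + 46)/1) = 92.
  m_4 = 1*92 - 46 = 46, d_4 = (2153 - 46^2)/1 = 37/1 = 37: (m_4, d_4) = (m_1, d_1) = (46, 37), so from here the quotients repeat a_1, ..., a_3; the period length is 3.
So sqrt(2153) = [46; (2, 2, 92)] with period length k = 3.
k is odd, so (p_{k-1}, q_{k-1}) only solves x^2 - 2153y^2 = -1 and the fundamental solution of x^2 - 2153y^2 = 1 is (p_{2k-1}, q_{2k-1}) = (p_5, q_5); compute convergents through index 5, running through the period twice.
Convergents (p_i = a_i*p_{i-1} + p_{i-2}, q_i = a_i*q_{i-1} + q_{i-2} with p_{-2}=0, p_{-1}=1, q_{-2}=1, q_{-1}=0):
  i=0: a_0=46, p_0 = 46*1 + 0 = 46, q_0 = 46*0 + 1 = 1.
  i=1: a_1=2, p_1 = 2*46 + 1 = 93, q_1 = 2*1 + 0 = 2.
  i=2: a_2=2, p_2 = 2*93 + 46 = 232, q_2 = 2*2 + 1 = 5.
  i=3: a_3=92, p_3 = 92*232 + 93 = 21437, q_3 = 92*5 + 2 = 462.
  i=4: a_4=2, p_4 = 2*21437 + 232 = 43106, q_4 = 2*462 + 5 = 929.
  i=5: a_5=2, p_5 = 2*43106 + 21437 = 107649, q_5 = 2*929 + 462 = 2320.
Indeed p_2^2 - 2153*q_2^2 = 53824 - 53825 = -1, not +1.
Check: 107649^2 - 2153*2320^2 = 11588307201 - 11588307200 = 1, so (x, y) = (107649, 2320) solves the equation, and by the theorem it is the least positive solution.

(x, y) = (107649, 2320)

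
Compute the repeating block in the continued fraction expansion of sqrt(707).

[26; (1, 1, 2, 3, 2, 1, 1, 52)]

Write x_i = (sqrt(707) + m_i)/d_i with (m_0, d_0) = (0, 1). a_0 = floor(sqrt(707)) = 26, since 26^2 = 676 <= 707 < 729 = 27^2.
Iterate m_{i+1} = d_i*a_i - m_i, d_{i+1} = (707 - m_{i+1}^2)/d_i, a_{i+1} = floor((a_0 + m_{i+1})/d_{i+1}):
  m_1 = 1*26 - 0 = 26, d_1 = (707 - 26^2)/1 = 31/1 = 31, a_1 = floor((26 + 26)/31) = 1.
  m_2 = 31*1 - 26 = 5, d_2 = (707 - 5^2)/31 = 682/31 = 22, a_2 = floor((26 + 5)/22) = 1.
  m_3 = 22*1 - 5 = 17, d_3 = (707 - 17^2)/22 = 418/22 = 19, a_3 = floor((26 + 17)/19) = 2.
  m_4 = 19*2 - 17 = 21, d_4 = (707 - 21^2)/19 = 266/19 = 14, a_4 = floor((26 + 21)/14) = 3.
  m_5 = 14*3 - 21 = 21, d_5 = (707 - 21^2)/14 = 266/14 = 19, a_5 = floor((26 + 21)/19) = 2.
  m_6 = 19*2 - 21 = 17, d_6 = (707 - 17^2)/19 = 418/19 = 22, a_6 = floor((26 + 17)/22) = 1.
  m_7 = 22*1 - 17 = 5, d_7 = (707 - 5^2)/22 = 682/22 = 31, a_7 = floor((26 + 5)/31) = 1.
  m_8 = 31*1 - 5 = 26, d_8 = (707 - 26^2)/31 = 31/31 = 1, a_8 = floor((26 + 26)/1) = 52.
  m_9 = 1*52 - 26 = 26, d_9 = (707 - 26^2)/1 = 31/1 = 31: (m_9, d_9) = (m_1, d_1) = (26, 31), so from here the quotients repeat a_1, ..., a_8; the period length is 8.
Hence the expansion of sqrt(707) is a_0 = 26 followed by the repeating block 1, 1, 2, 3, 2, 1, 1, 52 (period 8).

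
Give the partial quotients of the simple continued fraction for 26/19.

Run the Euclidean algorithm on 26 and 19; the successive quotients are the partial quotients a_0, a_1, ... (each step inverts the fractional part left over by the previous one):
  26 = 1*19 + 7, so a_0 = 1.
  19 = 2*7 + 5, so a_1 = 2.
  7 = 1*5 + 2, so a_2 = 1.
  5 = 2*2 + 1, so a_3 = 2.
  2 = 2*1 + 0, so a_4 = 2.
The remainder reaches 0 after 5 divisions, so the expansion has 5 partial quotients, read off in order.

[1; 2, 1, 2, 2]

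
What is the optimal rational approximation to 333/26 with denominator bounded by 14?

64/5

Expand x = 333/26 as a continued fraction with the Euclidean algorithm:
  333 = 12*26 + 21, so a_0 = 12.
  26 = 1*21 + 5, so a_1 = 1.
  21 = 4*5 + 1, so a_2 = 4.
  5 = 5*1 + 0, so a_3 = 5.
so x = [12; 1, 4, 5].
Convergents (p_i = a_i*p_{i-1} + p_{i-2}, q_i = a_i*q_{i-1} + q_{i-2} with p_{-2}=0, p_{-1}=1, q_{-2}=1, q_{-1}=0), until the denominator exceeds 14:
  i=0: a_0=12, p_0 = 12*1 + 0 = 12, q_0 = 12*0 + 1 = 1.
  i=1: a_1=1, p_1 = 1*12 + 1 = 13, q_1 = 1*1 + 0 = 1.
  i=2: a_2=4, p_2 = 4*13 + 12 = 64, q_2 = 4*1 + 1 = 5.
  i=3: a_3=5, p_3 = 5*64 + 13 = 333, q_3 = 5*5 + 1 = 26.
q_3 = 26 > 14, so the last convergent with denominator <= 14 is p_2/q_2 = 64/5.
The closest fraction with denominator <= 14 is either p_2/q_2 or the intermediate fraction (k*p_2 + p_1)/(k*q_2 + q_1) with the largest k >= 1 whose denominator stays <= 14; these approach x as k grows, and every other convergent or intermediate fraction in range is farther away.
Largest k: floor((14 - q_1)/q_2) = floor((14 - 1)/5) = 2.
That gives (2*64 + 13)/(2*5 + 1) = 141/11.
Compare the errors: |x - 64/5| = |333*5 - 64*26|/(26*5) = 1/130, and |x - 141/11| = |333*11 - 141*26|/(26*11) = 3/286.
Cross-multiplying, 1*286 = 286 < 390 = 3*130, so 1/130 is smaller: the convergent 64/5 is closer to x than 141/11.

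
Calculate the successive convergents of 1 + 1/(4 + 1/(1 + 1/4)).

Using the convergent recurrence p_i = a_i*p_{i-1} + p_{i-2}, q_i = a_i*q_{i-1} + q_{i-2} with p_{-2}=0, p_{-1}=1, q_{-2}=1, q_{-1}=0:
  i=0: a_0=1, p_0 = 1*1 + 0 = 1, q_0 = 1*0 + 1 = 1.
  i=1: a_1=4, p_1 = 4*1 + 1 = 5, q_1 = 4*1 + 0 = 4.
  i=2: a_2=1, p_2 = 1*5 + 1 = 6, q_2 = 1*4 + 1 = 5.
  i=3: a_3=4, p_3 = 4*6 + 5 = 29, q_3 = 4*5 + 4 = 24.

1/1, 5/4, 6/5, 29/24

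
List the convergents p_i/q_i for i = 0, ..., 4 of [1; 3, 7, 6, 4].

Using the convergent recurrence p_i = a_i*p_{i-1} + p_{i-2}, q_i = a_i*q_{i-1} + q_{i-2} with p_{-2}=0, p_{-1}=1, q_{-2}=1, q_{-1}=0:
  i=0: a_0=1, p_0 = 1*1 + 0 = 1, q_0 = 1*0 + 1 = 1.
  i=1: a_1=3, p_1 = 3*1 + 1 = 4, q_1 = 3*1 + 0 = 3.
  i=2: a_2=7, p_2 = 7*4 + 1 = 29, q_2 = 7*3 + 1 = 22.
  i=3: a_3=6, p_3 = 6*29 + 4 = 178, q_3 = 6*22 + 3 = 135.
  i=4: a_4=4, p_4 = 4*178 + 29 = 741, q_4 = 4*135 + 22 = 562.

1/1, 4/3, 29/22, 178/135, 741/562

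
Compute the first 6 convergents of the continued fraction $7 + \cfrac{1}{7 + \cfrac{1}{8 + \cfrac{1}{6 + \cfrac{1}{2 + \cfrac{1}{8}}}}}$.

Using the convergent recurrence p_i = a_i*p_{i-1} + p_{i-2}, q_i = a_i*q_{i-1} + q_{i-2} with p_{-2}=0, p_{-1}=1, q_{-2}=1, q_{-1}=0:
  i=0: a_0=7, p_0 = 7*1 + 0 = 7, q_0 = 7*0 + 1 = 1.
  i=1: a_1=7, p_1 = 7*7 + 1 = 50, q_1 = 7*1 + 0 = 7.
  i=2: a_2=8, p_2 = 8*50 + 7 = 407, q_2 = 8*7 + 1 = 57.
  i=3: a_3=6, p_3 = 6*407 + 50 = 2492, q_3 = 6*57 + 7 = 349.
  i=4: a_4=2, p_4 = 2*2492 + 407 = 5391, q_4 = 2*349 + 57 = 755.
  i=5: a_5=8, p_5 = 8*5391 + 2492 = 45620, q_5 = 8*755 + 349 = 6389.

7/1, 50/7, 407/57, 2492/349, 5391/755, 45620/6389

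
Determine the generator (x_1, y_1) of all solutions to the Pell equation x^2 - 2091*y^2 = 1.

First expand sqrt(2091) as a continued fraction. With x_i = (sqrt(2091) + m_i)/d_i and (m_0, d_0) = (0, 1): a_0 = floor(sqrt(2091)) = 45, since 45^2 = 2025 <= 2091 < 2116 = 46^2.
Iterate m_{i+1} = d_i*a_i - m_i, d_{i+1} = (2091 - m_{i+1}^2)/d_i, a_{i+1} = floor((a_0 + m_{i+1})/d_{i+1}):
  m_1 = 1*45 - 0 = 45, d_1 = (2091 - 45^2)/1 = 66/1 = 66, a_1 = floor((45 + 45)/66) = 1.
  m_2 = 66*1 - 45 = 21, d_2 = (2091 - 21^2)/66 = 1650/66 = 25, a_2 = floor((45 + 21)/25) = 2.
  m_3 = 25*2 - 21 = 29, d_3 = (2091 - 29^2)/25 = 1250/25 = 50, a_3 = floor((45 + 29)/50) = 1.
  m_4 = 50*1 - 29 = 21, d_4 = (2091 - 21^2)/50 = 1650/50 = 33, a_4 = floor((45 + 21)/33) = 2.
  m_5 = 33*2 - 21 = 45, d_5 = (2091 - 45^2)/33 = 66/33 = 2, a_5 = floor((45 + 45)/2) = 45.
  m_6 = 2*45 - 45 = 45, d_6 = (2091 - 45^2)/2 = 66/2 = 33, a_6 = floor((45 + 45)/33) = 2.
  m_7 = 33*2 - 45 = 21, d_7 = (2091 - 21^2)/33 = 1650/33 = 50, a_7 = floor((45 + 21)/50) = 1.
  m_8 = 50*1 - 21 = 29, d_8 = (2091 - 29^2)/50 = 1250/50 = 25, a_8 = floor((45 + 29)/25) = 2.
  m_9 = 25*2 - 29 = 21, d_9 = (2091 - 21^2)/25 = 1650/25 = 66, a_9 = floor((45 + 21)/66) = 1.
  m_10 = 66*1 - 21 = 45, d_10 = (2091 - 45^2)/66 = 66/66 = 1, a_10 = floor((45 + 45)/1) = 90.
  m_11 = 1*90 - 45 = 45, d_11 = (2091 - 45^2)/1 = 66/1 = 66: (m_11, d_11) = (m_1, d_1) = (45, 66), so from here the quotients repeat a_1, ..., a_10; the period length is 10.
So sqrt(2091) = [45; (1, 2, 1, 2, 45, 2, 1, 2, 1, 90)] with period length k = 10.
k is even, so the fundamental solution of x^2 - 2091y^2 = 1 is (p_{k-1}, q_{k-1}) = (p_9, q_9); compute convergents through index 9.
Convergents (p_i = a_i*p_{i-1} + p_{i-2}, q_i = a_i*q_{i-1} + q_{i-2} with p_{-2}=0, p_{-1}=1, q_{-2}=1, q_{-1}=0):
  i=0: a_0=45, p_0 = 45*1 + 0 = 45, q_0 = 45*0 + 1 = 1.
  i=1: a_1=1, p_1 = 1*45 + 1 = 46, q_1 = 1*1 + 0 = 1.
  i=2: a_2=2, p_2 = 2*46 + 45 = 137, q_2 = 2*1 + 1 = 3.
  i=3: a_3=1, p_3 = 1*137 + 46 = 183, q_3 = 1*3 + 1 = 4.
  i=4: a_4=2, p_4 = 2*183 + 137 = 503, q_4 = 2*4 + 3 = 11.
  i=5: a_5=45, p_5 = 45*503 + 183 = 22818, q_5 = 45*11 + 4 = 499.
  i=6: a_6=2, p_6 = 2*22818 + 503 = 46139, q_6 = 2*499 + 11 = 1009.
  i=7: a_7=1, p_7 = 1*46139 + 22818 = 68957, q_7 = 1*1009 + 499 = 1508.
  i=8: a_8=2, p_8 = 2*68957 + 46139 = 184053, q_8 = 2*1508 + 1009 = 4025.
  i=9: a_9=1, p_9 = 1*184053 + 68957 = 253010, q_9 = 1*4025 + 1508 = 5533.
Check: 253010^2 - 2091*5533^2 = 64014060100 - 64014060099 = 1, so (x, y) = (253010, 5533) solves the equation, and by the theorem it is the least positive solution.

(x, y) = (253010, 5533)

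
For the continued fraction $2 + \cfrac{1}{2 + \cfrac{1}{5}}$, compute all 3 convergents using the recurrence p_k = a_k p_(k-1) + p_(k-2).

Using the convergent recurrence p_i = a_i*p_{i-1} + p_{i-2}, q_i = a_i*q_{i-1} + q_{i-2} with p_{-2}=0, p_{-1}=1, q_{-2}=1, q_{-1}=0:
  i=0: a_0=2, p_0 = 2*1 + 0 = 2, q_0 = 2*0 + 1 = 1.
  i=1: a_1=2, p_1 = 2*2 + 1 = 5, q_1 = 2*1 + 0 = 2.
  i=2: a_2=5, p_2 = 5*5 + 2 = 27, q_2 = 5*2 + 1 = 11.

2/1, 5/2, 27/11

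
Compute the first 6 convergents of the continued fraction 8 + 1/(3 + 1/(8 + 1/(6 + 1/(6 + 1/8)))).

8/1, 25/3, 208/25, 1273/153, 7846/943, 64041/7697

Using the convergent recurrence p_i = a_i*p_{i-1} + p_{i-2}, q_i = a_i*q_{i-1} + q_{i-2} with p_{-2}=0, p_{-1}=1, q_{-2}=1, q_{-1}=0:
  i=0: a_0=8, p_0 = 8*1 + 0 = 8, q_0 = 8*0 + 1 = 1.
  i=1: a_1=3, p_1 = 3*8 + 1 = 25, q_1 = 3*1 + 0 = 3.
  i=2: a_2=8, p_2 = 8*25 + 8 = 208, q_2 = 8*3 + 1 = 25.
  i=3: a_3=6, p_3 = 6*208 + 25 = 1273, q_3 = 6*25 + 3 = 153.
  i=4: a_4=6, p_4 = 6*1273 + 208 = 7846, q_4 = 6*153 + 25 = 943.
  i=5: a_5=8, p_5 = 8*7846 + 1273 = 64041, q_5 = 8*943 + 153 = 7697.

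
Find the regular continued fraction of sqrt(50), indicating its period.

Write x_i = (sqrt(50) + m_i)/d_i with (m_0, d_0) = (0, 1). a_0 = floor(sqrt(50)) = 7, since 7^2 = 49 <= 50 < 64 = 8^2.
Iterate m_{i+1} = d_i*a_i - m_i, d_{i+1} = (50 - m_{i+1}^2)/d_i, a_{i+1} = floor((a_0 + m_{i+1})/d_{i+1}):
  m_1 = 1*7 - 0 = 7, d_1 = (50 - 7^2)/1 = 1/1 = 1, a_1 = floor((7 + 7)/1) = 14.
  m_2 = 1*14 - 7 = 7, d_2 = (50 - 7^2)/1 = 1/1 = 1: (m_2, d_2) = (m_1, d_1) = (7, 1), so from here the quotient a_1 repeats; the period length is 1.
Hence the expansion of sqrt(50) is a_0 = 7 followed by the repeating block 14 (period 1).

[7; (14)]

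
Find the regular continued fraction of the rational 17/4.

Run the Euclidean algorithm on 17 and 4; the successive quotients are the partial quotients a_0, a_1, ... (each step inverts the fractional part left over by the previous one):
  17 = 4*4 + 1, so a_0 = 4.
  4 = 4*1 + 0, so a_1 = 4.
The remainder reaches 0 after 2 divisions, so the expansion has 2 partial quotients, read off in order.

[4; 4]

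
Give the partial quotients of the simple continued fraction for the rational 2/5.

[0; 2, 2]

Run the Euclidean algorithm on 2 and 5; the successive quotients are the partial quotients a_0, a_1, ... (each step inverts the fractional part left over by the previous one):
  2 = 0*5 + 2, so a_0 = 0.
  5 = 2*2 + 1, so a_1 = 2.
  2 = 2*1 + 0, so a_2 = 2.
The remainder reaches 0 after 3 divisions, so the expansion has 3 partial quotients, read off in order.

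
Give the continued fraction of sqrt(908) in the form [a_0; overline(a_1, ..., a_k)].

Write x_i = (sqrt(908) + m_i)/d_i with (m_0, d_0) = (0, 1). a_0 = floor(sqrt(908)) = 30, since 30^2 = 900 <= 908 < 961 = 31^2.
Iterate m_{i+1} = d_i*a_i - m_i, d_{i+1} = (908 - m_{i+1}^2)/d_i, a_{i+1} = floor((a_0 + m_{i+1})/d_{i+1}):
  m_1 = 1*30 - 0 = 30, d_1 = (908 - 30^2)/1 = 8/1 = 8, a_1 = floor((30 + 30)/8) = 7.
  m_2 = 8*7 - 30 = 26, d_2 = (908 - 26^2)/8 = 232/8 = 29, a_2 = floor((30 + 26)/29) = 1.
  m_3 = 29*1 - 26 = 3, d_3 = (908 - 3^2)/29 = 899/29 = 31, a_3 = floor((30 + 3)/31) = 1.
  m_4 = 31*1 - 3 = 28, d_4 = (908 - 28^2)/31 = 124/31 = 4, a_4 = floor((30 + 28)/4) = 14.
  m_5 = 4*14 - 28 = 28, d_5 = (908 - 28^2)/4 = 124/4 = 31, a_5 = floor((30 + 28)/31) = 1.
  m_6 = 31*1 - 28 = 3, d_6 = (908 - 3^2)/31 = 899/31 = 29, a_6 = floor((30 + 3)/29) = 1.
  m_7 = 29*1 - 3 = 26, d_7 = (908 - 26^2)/29 = 232/29 = 8, a_7 = floor((30 + 26)/8) = 7.
  m_8 = 8*7 - 26 = 30, d_8 = (908 - 30^2)/8 = 8/8 = 1, a_8 = floor((30 + 30)/1) = 60.
  m_9 = 1*60 - 30 = 30, d_9 = (908 - 30^2)/1 = 8/1 = 8: (m_9, d_9) = (m_1, d_1) = (30, 8), so from here the quotients repeat a_1, ..., a_8; the period length is 8.
Hence the expansion of sqrt(908) is a_0 = 30 followed by the repeating block 7, 1, 1, 14, 1, 1, 7, 60 (period 8).

[30; overline(7, 1, 1, 14, 1, 1, 7, 60)]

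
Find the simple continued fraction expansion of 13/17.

[0; 1, 3, 4]

Run the Euclidean algorithm on 13 and 17; the successive quotients are the partial quotients a_0, a_1, ... (each step inverts the fractional part left over by the previous one):
  13 = 0*17 + 13, so a_0 = 0.
  17 = 1*13 + 4, so a_1 = 1.
  13 = 3*4 + 1, so a_2 = 3.
  4 = 4*1 + 0, so a_3 = 4.
The remainder reaches 0 after 4 divisions, so the expansion has 4 partial quotients, read off in order.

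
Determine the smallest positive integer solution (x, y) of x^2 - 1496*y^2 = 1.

First expand sqrt(1496) as a continued fraction. With x_i = (sqrt(1496) + m_i)/d_i and (m_0, d_0) = (0, 1): a_0 = floor(sqrt(1496)) = 38, since 38^2 = 1444 <= 1496 < 1521 = 39^2.
Iterate m_{i+1} = d_i*a_i - m_i, d_{i+1} = (1496 - m_{i+1}^2)/d_i, a_{i+1} = floor((a_0 + m_{i+1})/d_{i+1}):
  m_1 = 1*38 - 0 = 38, d_1 = (1496 - 38^2)/1 = 52/1 = 52, a_1 = floor((38 + 38)/52) = 1.
  m_2 = 52*1 - 38 = 14, d_2 = (1496 - 14^2)/52 = 1300/52 = 25, a_2 = floor((38 + 14)/25) = 2.
  m_3 = 25*2 - 14 = 36, d_3 = (1496 - 36^2)/25 = 200/25 = 8, a_3 = floor((38 + 36)/8) = 9.
  m_4 = 8*9 - 36 = 36, d_4 = (1496 - 36^2)/8 = 200/8 = 25, a_4 = floor((38 + 36)/25) = 2.
  m_5 = 25*2 - 36 = 14, d_5 = (1496 - 14^2)/25 = 1300/25 = 52, a_5 = floor((38 + 14)/52) = 1.
  m_6 = 52*1 - 14 = 38, d_6 = (1496 - 38^2)/52 = 52/52 = 1, a_6 = floor((38 + 38)/1) = 76.
  m_7 = 1*76 - 38 = 38, d_7 = (1496 - 38^2)/1 = 52/1 = 52: (m_7, d_7) = (m_1, d_1) = (38, 52), so from here the quotients repeat a_1, ..., a_6; the period length is 6.
So sqrt(1496) = [38; (1, 2, 9, 2, 1, 76)] with period length k = 6.
k is even, so the fundamental solution of x^2 - 1496y^2 = 1 is (p_{k-1}, q_{k-1}) = (p_5, q_5); compute convergents through index 5.
Convergents (p_i = a_i*p_{i-1} + p_{i-2}, q_i = a_i*q_{i-1} + q_{i-2} with p_{-2}=0, p_{-1}=1, q_{-2}=1, q_{-1}=0):
  i=0: a_0=38, p_0 = 38*1 + 0 = 38, q_0 = 38*0 + 1 = 1.
  i=1: a_1=1, p_1 = 1*38 + 1 = 39, q_1 = 1*1 + 0 = 1.
  i=2: a_2=2, p_2 = 2*39 + 38 = 116, q_2 = 2*1 + 1 = 3.
  i=3: a_3=9, p_3 = 9*116 + 39 = 1083, q_3 = 9*3 + 1 = 28.
  i=4: a_4=2, p_4 = 2*1083 + 116 = 2282, q_4 = 2*28 + 3 = 59.
  i=5: a_5=1, p_5 = 1*2282 + 1083 = 3365, q_5 = 1*59 + 28 = 87.
Check: 3365^2 - 1496*87^2 = 11323225 - 11323224 = 1, so (x, y) = (3365, 87) solves the equation, and by the theorem it is the least positive solution.

(x, y) = (3365, 87)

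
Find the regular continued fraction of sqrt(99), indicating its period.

[9; (1, 18)]

Write x_i = (sqrt(99) + m_i)/d_i with (m_0, d_0) = (0, 1). a_0 = floor(sqrt(99)) = 9, since 9^2 = 81 <= 99 < 100 = 10^2.
Iterate m_{i+1} = d_i*a_i - m_i, d_{i+1} = (99 - m_{i+1}^2)/d_i, a_{i+1} = floor((a_0 + m_{i+1})/d_{i+1}):
  m_1 = 1*9 - 0 = 9, d_1 = (99 - 9^2)/1 = 18/1 = 18, a_1 = floor((9 + 9)/18) = 1.
  m_2 = 18*1 - 9 = 9, d_2 = (99 - 9^2)/18 = 18/18 = 1, a_2 = floor((9 + 9)/1) = 18.
  m_3 = 1*18 - 9 = 9, d_3 = (99 - 9^2)/1 = 18/1 = 18: (m_3, d_3) = (m_1, d_1) = (9, 18), so from here the quotients repeat a_1, a_2; the period length is 2.
Hence the expansion of sqrt(99) is a_0 = 9 followed by the repeating block 1, 18 (period 2).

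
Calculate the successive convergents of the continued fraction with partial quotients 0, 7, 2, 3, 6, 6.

0/1, 1/7, 2/15, 7/52, 44/327, 271/2014

Using the convergent recurrence p_i = a_i*p_{i-1} + p_{i-2}, q_i = a_i*q_{i-1} + q_{i-2} with p_{-2}=0, p_{-1}=1, q_{-2}=1, q_{-1}=0:
  i=0: a_0=0, p_0 = 0*1 + 0 = 0, q_0 = 0*0 + 1 = 1.
  i=1: a_1=7, p_1 = 7*0 + 1 = 1, q_1 = 7*1 + 0 = 7.
  i=2: a_2=2, p_2 = 2*1 + 0 = 2, q_2 = 2*7 + 1 = 15.
  i=3: a_3=3, p_3 = 3*2 + 1 = 7, q_3 = 3*15 + 7 = 52.
  i=4: a_4=6, p_4 = 6*7 + 2 = 44, q_4 = 6*52 + 15 = 327.
  i=5: a_5=6, p_5 = 6*44 + 7 = 271, q_5 = 6*327 + 52 = 2014.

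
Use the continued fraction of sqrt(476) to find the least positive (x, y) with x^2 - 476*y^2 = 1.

First expand sqrt(476) as a continued fraction. With x_i = (sqrt(476) + m_i)/d_i and (m_0, d_0) = (0, 1): a_0 = floor(sqrt(476)) = 21, since 21^2 = 441 <= 476 < 484 = 22^2.
Iterate m_{i+1} = d_i*a_i - m_i, d_{i+1} = (476 - m_{i+1}^2)/d_i, a_{i+1} = floor((a_0 + m_{i+1})/d_{i+1}):
  m_1 = 1*21 - 0 = 21, d_1 = (476 - 21^2)/1 = 35/1 = 35, a_1 = floor((21 + 21)/35) = 1.
  m_2 = 35*1 - 21 = 14, d_2 = (476 - 14^2)/35 = 280/35 = 8, a_2 = floor((21 + 14)/8) = 4.
  m_3 = 8*4 - 14 = 18, d_3 = (476 - 18^2)/8 = 152/8 = 19, a_3 = floor((21 + 18)/19) = 2.
  m_4 = 19*2 - 18 = 20, d_4 = (476 - 20^2)/19 = 76/19 = 4, a_4 = floor((21 + 20)/4) = 10.
  m_5 = 4*10 - 20 = 20, d_5 = (476 - 20^2)/4 = 76/4 = 19, a_5 = floor((21 + 20)/19) = 2.
  m_6 = 19*2 - 20 = 18, d_6 = (476 - 18^2)/19 = 152/19 = 8, a_6 = floor((21 + 18)/8) = 4.
  m_7 = 8*4 - 18 = 14, d_7 = (476 - 14^2)/8 = 280/8 = 35, a_7 = floor((21 + 14)/35) = 1.
  m_8 = 35*1 - 14 = 21, d_8 = (476 - 21^2)/35 = 35/35 = 1, a_8 = floor((21 + 21)/1) = 42.
  m_9 = 1*42 - 21 = 21, d_9 = (476 - 21^2)/1 = 35/1 = 35: (m_9, d_9) = (m_1, d_1) = (21, 35), so from here the quotients repeat a_1, ..., a_8; the period length is 8.
So sqrt(476) = [21; (1, 4, 2, 10, 2, 4, 1, 42)] with period length k = 8.
k is even, so the fundamental solution of x^2 - 476y^2 = 1 is (p_{k-1}, q_{k-1}) = (p_7, q_7); compute convergents through index 7.
Convergents (p_i = a_i*p_{i-1} + p_{i-2}, q_i = a_i*q_{i-1} + q_{i-2} with p_{-2}=0, p_{-1}=1, q_{-2}=1, q_{-1}=0):
  i=0: a_0=21, p_0 = 21*1 + 0 = 21, q_0 = 21*0 + 1 = 1.
  i=1: a_1=1, p_1 = 1*21 + 1 = 22, q_1 = 1*1 + 0 = 1.
  i=2: a_2=4, p_2 = 4*22 + 21 = 109, q_2 = 4*1 + 1 = 5.
  i=3: a_3=2, p_3 = 2*109 + 22 = 240, q_3 = 2*5 + 1 = 11.
  i=4: a_4=10, p_4 = 10*240 + 109 = 2509, q_4 = 10*11 + 5 = 115.
  i=5: a_5=2, p_5 = 2*2509 + 240 = 5258, q_5 = 2*115 + 11 = 241.
  i=6: a_6=4, p_6 = 4*5258 + 2509 = 23541, q_6 = 4*241 + 115 = 1079.
  i=7: a_7=1, p_7 = 1*23541 + 5258 = 28799, q_7 = 1*1079 + 241 = 1320.
Check: 28799^2 - 476*1320^2 = 829382401 - 829382400 = 1, so (x, y) = (28799, 1320) solves the equation, and by the theorem it is the least positive solution.

(x, y) = (28799, 1320)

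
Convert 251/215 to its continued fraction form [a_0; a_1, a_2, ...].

Run the Euclidean algorithm on 251 and 215; the successive quotients are the partial quotients a_0, a_1, ... (each step inverts the fractional part left over by the previous one):
  251 = 1*215 + 36, so a_0 = 1.
  215 = 5*36 + 35, so a_1 = 5.
  36 = 1*35 + 1, so a_2 = 1.
  35 = 35*1 + 0, so a_3 = 35.
The remainder reaches 0 after 4 divisions, so the expansion has 4 partial quotients, read off in order.

[1; 5, 1, 35]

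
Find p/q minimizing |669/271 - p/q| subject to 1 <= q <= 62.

Expand x = 669/271 as a continued fraction with the Euclidean algorithm:
  669 = 2*271 + 127, so a_0 = 2.
  271 = 2*127 + 17, so a_1 = 2.
  127 = 7*17 + 8, so a_2 = 7.
  17 = 2*8 + 1, so a_3 = 2.
  8 = 8*1 + 0, so a_4 = 8.
so x = [2; 2, 7, 2, 8].
Convergents (p_i = a_i*p_{i-1} + p_{i-2}, q_i = a_i*q_{i-1} + q_{i-2} with p_{-2}=0, p_{-1}=1, q_{-2}=1, q_{-1}=0), until the denominator exceeds 62:
  i=0: a_0=2, p_0 = 2*1 + 0 = 2, q_0 = 2*0 + 1 = 1.
  i=1: a_1=2, p_1 = 2*2 + 1 = 5, q_1 = 2*1 + 0 = 2.
  i=2: a_2=7, p_2 = 7*5 + 2 = 37, q_2 = 7*2 + 1 = 15.
  i=3: a_3=2, p_3 = 2*37 + 5 = 79, q_3 = 2*15 + 2 = 32.
  i=4: a_4=8, p_4 = 8*79 + 37 = 669, q_4 = 8*32 + 15 = 271.
q_4 = 271 > 62, so the last convergent with denominator <= 62 is p_3/q_3 = 79/32.
The closest fraction with denominator <= 62 is either p_3/q_3 or the intermediate fraction (k*p_3 + p_2)/(k*q_3 + q_2) with the largest k >= 1 whose denominator stays <= 62; these approach x as k grows, and every other convergent or intermediate fraction in range is farther away.
Largest k: floor((62 - q_2)/q_3) = floor((62 - 15)/32) = 1.
That gives (1*79 + 37)/(1*32 + 15) = 116/47.
Compare the errors: |x - 79/32| = |669*32 - 79*271|/(271*32) = 1/8672, and |x - 116/47| = |669*47 - 116*271|/(271*47) = 7/12737.
Cross-multiplying, 1*12737 = 12737 < 60704 = 7*8672, so 1/8672 is smaller: the convergent 79/32 is closer to x than 116/47.

79/32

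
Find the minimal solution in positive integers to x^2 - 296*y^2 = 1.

First expand sqrt(296) as a continued fraction. With x_i = (sqrt(296) + m_i)/d_i and (m_0, d_0) = (0, 1): a_0 = floor(sqrt(296)) = 17, since 17^2 = 289 <= 296 < 324 = 18^2.
Iterate m_{i+1} = d_i*a_i - m_i, d_{i+1} = (296 - m_{i+1}^2)/d_i, a_{i+1} = floor((a_0 + m_{i+1})/d_{i+1}):
  m_1 = 1*17 - 0 = 17, d_1 = (296 - 17^2)/1 = 7/1 = 7, a_1 = floor((17 + 17)/7) = 4.
  m_2 = 7*4 - 17 = 11, d_2 = (296 - 11^2)/7 = 175/7 = 25, a_2 = floor((17 + 11)/25) = 1.
  m_3 = 25*1 - 11 = 14, d_3 = (296 - 14^2)/25 = 100/25 = 4, a_3 = floor((17 + 14)/4) = 7.
  m_4 = 4*7 - 14 = 14, d_4 = (296 - 14^2)/4 = 100/4 = 25, a_4 = floor((17 + 14)/25) = 1.
  m_5 = 25*1 - 14 = 11, d_5 = (296 - 11^2)/25 = 175/25 = 7, a_5 = floor((17 + 11)/7) = 4.
  m_6 = 7*4 - 11 = 17, d_6 = (296 - 17^2)/7 = 7/7 = 1, a_6 = floor((17 + 17)/1) = 34.
  m_7 = 1*34 - 17 = 17, d_7 = (296 - 17^2)/1 = 7/1 = 7: (m_7, d_7) = (m_1, d_1) = (17, 7), so from here the quotients repeat a_1, ..., a_6; the period length is 6.
So sqrt(296) = [17; (4, 1, 7, 1, 4, 34)] with period length k = 6.
k is even, so the fundamental solution of x^2 - 296y^2 = 1 is (p_{k-1}, q_{k-1}) = (p_5, q_5); compute convergents through index 5.
Convergents (p_i = a_i*p_{i-1} + p_{i-2}, q_i = a_i*q_{i-1} + q_{i-2} with p_{-2}=0, p_{-1}=1, q_{-2}=1, q_{-1}=0):
  i=0: a_0=17, p_0 = 17*1 + 0 = 17, q_0 = 17*0 + 1 = 1.
  i=1: a_1=4, p_1 = 4*17 + 1 = 69, q_1 = 4*1 + 0 = 4.
  i=2: a_2=1, p_2 = 1*69 + 17 = 86, q_2 = 1*4 + 1 = 5.
  i=3: a_3=7, p_3 = 7*86 + 69 = 671, q_3 = 7*5 + 4 = 39.
  i=4: a_4=1, p_4 = 1*671 + 86 = 757, q_4 = 1*39 + 5 = 44.
  i=5: a_5=4, p_5 = 4*757 + 671 = 3699, q_5 = 4*44 + 39 = 215.
Check: 3699^2 - 296*215^2 = 13682601 - 13682600 = 1, so (x, y) = (3699, 215) solves the equation, and by the theorem it is the least positive solution.

(x, y) = (3699, 215)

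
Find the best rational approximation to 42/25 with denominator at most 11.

Expand x = 42/25 as a continued fraction with the Euclidean algorithm:
  42 = 1*25 + 17, so a_0 = 1.
  25 = 1*17 + 8, so a_1 = 1.
  17 = 2*8 + 1, so a_2 = 2.
  8 = 8*1 + 0, so a_3 = 8.
so x = [1; 1, 2, 8].
Convergents (p_i = a_i*p_{i-1} + p_{i-2}, q_i = a_i*q_{i-1} + q_{i-2} with p_{-2}=0, p_{-1}=1, q_{-2}=1, q_{-1}=0), until the denominator exceeds 11:
  i=0: a_0=1, p_0 = 1*1 + 0 = 1, q_0 = 1*0 + 1 = 1.
  i=1: a_1=1, p_1 = 1*1 + 1 = 2, q_1 = 1*1 + 0 = 1.
  i=2: a_2=2, p_2 = 2*2 + 1 = 5, q_2 = 2*1 + 1 = 3.
  i=3: a_3=8, p_3 = 8*5 + 2 = 42, q_3 = 8*3 + 1 = 25.
q_3 = 25 > 11, so the last convergent with denominator <= 11 is p_2/q_2 = 5/3.
The closest fraction with denominator <= 11 is either p_2/q_2 or the intermediate fraction (k*p_2 + p_1)/(k*q_2 + q_1) with the largest k >= 1 whose denominator stays <= 11; these approach x as k grows, and every other convergent or intermediate fraction in range is farther away.
Largest k: floor((11 - q_1)/q_2) = floor((11 - 1)/3) = 3.
That gives (3*5 + 2)/(3*3 + 1) = 17/10.
Compare the errors: |x - 5/3| = |42*3 - 5*25|/(25*3) = 1/75, and |x - 17/10| = |42*10 - 17*25|/(25*10) = 5/250.
Cross-multiplying, 1*250 = 250 < 375 = 5*75, so 1/75 is smaller: the convergent 5/3 is closer to x than 17/10.

5/3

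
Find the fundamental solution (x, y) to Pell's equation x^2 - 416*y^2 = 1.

First expand sqrt(416) as a continued fraction. With x_i = (sqrt(416) + m_i)/d_i and (m_0, d_0) = (0, 1): a_0 = floor(sqrt(416)) = 20, since 20^2 = 400 <= 416 < 441 = 21^2.
Iterate m_{i+1} = d_i*a_i - m_i, d_{i+1} = (416 - m_{i+1}^2)/d_i, a_{i+1} = floor((a_0 + m_{i+1})/d_{i+1}):
  m_1 = 1*20 - 0 = 20, d_1 = (416 - 20^2)/1 = 16/1 = 16, a_1 = floor((20 + 20)/16) = 2.
  m_2 = 16*2 - 20 = 12, d_2 = (416 - 12^2)/16 = 272/16 = 17, a_2 = floor((20 + 12)/17) = 1.
  m_3 = 17*1 - 12 = 5, d_3 = (416 - 5^2)/17 = 391/17 = 23, a_3 = floor((20 + 5)/23) = 1.
  m_4 = 23*1 - 5 = 18, d_4 = (416 - 18^2)/23 = 92/23 = 4, a_4 = floor((20 + 18)/4) = 9.
  m_5 = 4*9 - 18 = 18, d_5 = (416 - 18^2)/4 = 92/4 = 23, a_5 = floor((20 + 18)/23) = 1.
  m_6 = 23*1 - 18 = 5, d_6 = (416 - 5^2)/23 = 391/23 = 17, a_6 = floor((20 + 5)/17) = 1.
  m_7 = 17*1 - 5 = 12, d_7 = (416 - 12^2)/17 = 272/17 = 16, a_7 = floor((20 + 12)/16) = 2.
  m_8 = 16*2 - 12 = 20, d_8 = (416 - 20^2)/16 = 16/16 = 1, a_8 = floor((20 + 20)/1) = 40.
  m_9 = 1*40 - 20 = 20, d_9 = (416 - 20^2)/1 = 16/1 = 16: (m_9, d_9) = (m_1, d_1) = (20, 16), so from here the quotients repeat a_1, ..., a_8; the period length is 8.
So sqrt(416) = [20; (2, 1, 1, 9, 1, 1, 2, 40)] with period length k = 8.
k is even, so the fundamental solution of x^2 - 416y^2 = 1 is (p_{k-1}, q_{k-1}) = (p_7, q_7); compute convergents through index 7.
Convergents (p_i = a_i*p_{i-1} + p_{i-2}, q_i = a_i*q_{i-1} + q_{i-2} with p_{-2}=0, p_{-1}=1, q_{-2}=1, q_{-1}=0):
  i=0: a_0=20, p_0 = 20*1 + 0 = 20, q_0 = 20*0 + 1 = 1.
  i=1: a_1=2, p_1 = 2*20 + 1 = 41, q_1 = 2*1 + 0 = 2.
  i=2: a_2=1, p_2 = 1*41 + 20 = 61, q_2 = 1*2 + 1 = 3.
  i=3: a_3=1, p_3 = 1*61 + 41 = 102, q_3 = 1*3 + 2 = 5.
  i=4: a_4=9, p_4 = 9*102 + 61 = 979, q_4 = 9*5 + 3 = 48.
  i=5: a_5=1, p_5 = 1*979 + 102 = 1081, q_5 = 1*48 + 5 = 53.
  i=6: a_6=1, p_6 = 1*1081 + 979 = 2060, q_6 = 1*53 + 48 = 101.
  i=7: a_7=2, p_7 = 2*2060 + 1081 = 5201, q_7 = 2*101 + 53 = 255.
Check: 5201^2 - 416*255^2 = 27050401 - 27050400 = 1, so (x, y) = (5201, 255) solves the equation, and by the theorem it is the least positive solution.

(x, y) = (5201, 255)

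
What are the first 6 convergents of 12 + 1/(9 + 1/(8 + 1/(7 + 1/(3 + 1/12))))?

Using the convergent recurrence p_i = a_i*p_{i-1} + p_{i-2}, q_i = a_i*q_{i-1} + q_{i-2} with p_{-2}=0, p_{-1}=1, q_{-2}=1, q_{-1}=0:
  i=0: a_0=12, p_0 = 12*1 + 0 = 12, q_0 = 12*0 + 1 = 1.
  i=1: a_1=9, p_1 = 9*12 + 1 = 109, q_1 = 9*1 + 0 = 9.
  i=2: a_2=8, p_2 = 8*109 + 12 = 884, q_2 = 8*9 + 1 = 73.
  i=3: a_3=7, p_3 = 7*884 + 109 = 6297, q_3 = 7*73 + 9 = 520.
  i=4: a_4=3, p_4 = 3*6297 + 884 = 19775, q_4 = 3*520 + 73 = 1633.
  i=5: a_5=12, p_5 = 12*19775 + 6297 = 243597, q_5 = 12*1633 + 520 = 20116.

12/1, 109/9, 884/73, 6297/520, 19775/1633, 243597/20116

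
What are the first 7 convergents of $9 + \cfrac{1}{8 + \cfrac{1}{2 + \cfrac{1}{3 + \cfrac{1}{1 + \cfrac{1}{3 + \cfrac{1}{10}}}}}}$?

Using the convergent recurrence p_i = a_i*p_{i-1} + p_{i-2}, q_i = a_i*q_{i-1} + q_{i-2} with p_{-2}=0, p_{-1}=1, q_{-2}=1, q_{-1}=0:
  i=0: a_0=9, p_0 = 9*1 + 0 = 9, q_0 = 9*0 + 1 = 1.
  i=1: a_1=8, p_1 = 8*9 + 1 = 73, q_1 = 8*1 + 0 = 8.
  i=2: a_2=2, p_2 = 2*73 + 9 = 155, q_2 = 2*8 + 1 = 17.
  i=3: a_3=3, p_3 = 3*155 + 73 = 538, q_3 = 3*17 + 8 = 59.
  i=4: a_4=1, p_4 = 1*538 + 155 = 693, q_4 = 1*59 + 17 = 76.
  i=5: a_5=3, p_5 = 3*693 + 538 = 2617, q_5 = 3*76 + 59 = 287.
  i=6: a_6=10, p_6 = 10*2617 + 693 = 26863, q_6 = 10*287 + 76 = 2946.

9/1, 73/8, 155/17, 538/59, 693/76, 2617/287, 26863/2946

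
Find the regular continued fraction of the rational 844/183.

Run the Euclidean algorithm on 844 and 183; the successive quotients are the partial quotients a_0, a_1, ... (each step inverts the fractional part left over by the previous one):
  844 = 4*183 + 112, so a_0 = 4.
  183 = 1*112 + 71, so a_1 = 1.
  112 = 1*71 + 41, so a_2 = 1.
  71 = 1*41 + 30, so a_3 = 1.
  41 = 1*30 + 11, so a_4 = 1.
  30 = 2*11 + 8, so a_5 = 2.
  11 = 1*8 + 3, so a_6 = 1.
  8 = 2*3 + 2, so a_7 = 2.
  3 = 1*2 + 1, so a_8 = 1.
  2 = 2*1 + 0, so a_9 = 2.
The remainder reaches 0 after 10 divisions, so the expansion has 10 partial quotients, read off in order.

[4; 1, 1, 1, 1, 2, 1, 2, 1, 2]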